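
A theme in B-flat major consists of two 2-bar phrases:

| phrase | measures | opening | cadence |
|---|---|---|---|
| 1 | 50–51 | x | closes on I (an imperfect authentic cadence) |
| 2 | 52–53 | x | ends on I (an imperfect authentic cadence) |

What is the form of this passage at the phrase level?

repeated phrase

Both phrases have the same opening (x) and the same cadence (imperfect authentic cadence): the second is a restatement, not a consequent, so this is a repeated phrase rather than a period.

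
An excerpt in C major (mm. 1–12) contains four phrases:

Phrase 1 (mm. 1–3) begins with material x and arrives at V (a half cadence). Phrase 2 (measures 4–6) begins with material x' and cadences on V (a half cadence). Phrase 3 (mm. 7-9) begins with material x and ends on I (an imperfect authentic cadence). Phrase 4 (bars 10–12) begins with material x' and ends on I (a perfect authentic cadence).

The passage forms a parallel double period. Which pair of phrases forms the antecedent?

phrases 1 and 2

In a double period the first pair of phrases (ending half cadence) is the large antecedent and the second pair (ending perfect authentic cadence) is the large consequent; the antecedent is phrases 1 and 2.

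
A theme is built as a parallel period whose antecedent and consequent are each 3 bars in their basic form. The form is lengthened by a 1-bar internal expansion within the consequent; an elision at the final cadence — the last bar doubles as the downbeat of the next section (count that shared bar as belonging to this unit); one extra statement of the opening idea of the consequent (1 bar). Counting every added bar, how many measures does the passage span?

8 measures

Basic parallel period: 3 + 3 = 6 bars.
6 (basic form) + 1 (internal expansion) + 1 (extra statement) = 8.
The elision shares a bar with the next section but does not change this unit's count.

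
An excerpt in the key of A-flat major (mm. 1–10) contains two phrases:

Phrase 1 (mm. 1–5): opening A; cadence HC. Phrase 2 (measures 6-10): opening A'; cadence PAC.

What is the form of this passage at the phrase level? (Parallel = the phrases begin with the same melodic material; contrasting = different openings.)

Phrase 1 ends with a half cadence (weaker) and phrase 2 with a perfect authentic cadence (stronger): antecedent + consequent = a period.
The two phrases open with the same material (A / A'), so the period is parallel.

parallel period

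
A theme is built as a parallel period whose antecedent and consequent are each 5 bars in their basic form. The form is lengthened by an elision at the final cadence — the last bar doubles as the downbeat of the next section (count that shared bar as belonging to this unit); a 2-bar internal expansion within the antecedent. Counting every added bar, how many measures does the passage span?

Basic parallel period: 5 + 5 = 10 bars.
10 (basic form) + 2 (internal expansion) = 12.
The elision shares a bar with the next section but does not change this unit's count.

12 measures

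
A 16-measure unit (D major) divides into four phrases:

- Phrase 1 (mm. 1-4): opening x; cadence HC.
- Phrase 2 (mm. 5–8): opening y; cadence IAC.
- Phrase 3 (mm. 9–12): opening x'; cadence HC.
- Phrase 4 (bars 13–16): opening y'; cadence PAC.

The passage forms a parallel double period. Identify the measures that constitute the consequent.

In a double period the four phrases pair into a large antecedent (phrases 1–2, ending imperfect authentic cadence) and a large consequent (phrases 3–4, ending perfect authentic cadence). The consequent spans mm. 9–16.

measures 9–16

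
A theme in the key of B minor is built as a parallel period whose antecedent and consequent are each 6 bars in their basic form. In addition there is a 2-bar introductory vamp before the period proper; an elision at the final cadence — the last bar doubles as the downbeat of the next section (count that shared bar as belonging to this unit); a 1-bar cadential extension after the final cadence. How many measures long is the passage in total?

15 measures

Basic parallel period: 6 + 6 = 12 bars.
12 (basic form) + 2 (introduction) + 1 (cadential extension) = 15.
The elision shares a bar with the next section but does not change this unit's count.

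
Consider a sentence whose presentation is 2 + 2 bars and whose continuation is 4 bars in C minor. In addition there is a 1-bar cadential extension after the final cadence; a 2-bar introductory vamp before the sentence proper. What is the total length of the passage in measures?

11 measures

Basic sentence: 2 + 2 + 4 = 8 bars.
8 (basic form) + 1 (cadential extension) + 2 (introduction) = 11.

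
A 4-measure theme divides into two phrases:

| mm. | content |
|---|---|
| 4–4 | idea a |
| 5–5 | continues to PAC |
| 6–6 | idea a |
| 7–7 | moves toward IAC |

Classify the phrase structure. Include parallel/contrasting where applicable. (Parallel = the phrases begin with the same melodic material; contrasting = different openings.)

The second phrase closes with an imperfect authentic cadence, which is not stronger than the first phrase's perfect authentic cadence; without a weak→strong cadential pair there is no antecedent–consequent relationship, so this is a phrase group rather than a period.

phrase group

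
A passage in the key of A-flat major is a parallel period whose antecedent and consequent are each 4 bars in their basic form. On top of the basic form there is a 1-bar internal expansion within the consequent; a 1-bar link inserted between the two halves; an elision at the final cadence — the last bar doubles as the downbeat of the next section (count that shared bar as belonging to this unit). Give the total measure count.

10 measures

Basic parallel period: 4 + 4 = 8 bars.
8 (basic form) + 1 (internal expansion) + 1 (link) = 10.
The elision shares a bar with the next section but does not change this unit's count.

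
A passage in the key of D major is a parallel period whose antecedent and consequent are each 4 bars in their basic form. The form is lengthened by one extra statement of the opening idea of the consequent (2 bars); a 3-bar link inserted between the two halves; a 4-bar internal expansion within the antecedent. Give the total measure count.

17 measures

Basic parallel period: 4 + 4 = 8 bars.
8 (basic form) + 2 (extra statement) + 3 (link) + 4 (internal expansion) = 17.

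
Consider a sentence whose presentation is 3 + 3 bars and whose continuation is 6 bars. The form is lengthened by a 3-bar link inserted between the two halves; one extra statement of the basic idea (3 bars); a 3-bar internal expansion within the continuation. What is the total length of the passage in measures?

21 measures

Basic sentence: 3 + 3 + 6 = 12 bars.
12 (basic form) + 3 (link) + 3 (extra statement) + 3 (internal expansion) = 21.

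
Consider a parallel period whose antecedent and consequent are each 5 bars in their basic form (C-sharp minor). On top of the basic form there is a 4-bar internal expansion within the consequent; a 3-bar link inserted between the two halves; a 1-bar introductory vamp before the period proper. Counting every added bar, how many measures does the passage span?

18 measures

Basic parallel period: 5 + 5 = 10 bars.
10 (basic form) + 4 (internal expansion) + 3 (link) + 1 (introduction) = 18.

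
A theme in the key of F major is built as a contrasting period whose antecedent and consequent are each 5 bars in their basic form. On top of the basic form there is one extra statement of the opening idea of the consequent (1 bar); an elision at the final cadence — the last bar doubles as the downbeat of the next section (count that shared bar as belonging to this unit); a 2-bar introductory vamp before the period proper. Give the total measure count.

Basic contrasting period: 5 + 5 = 10 bars.
10 (basic form) + 1 (extra statement) + 2 (introduction) = 13.
The elision shares a bar with the next section but does not change this unit's count.

13 measures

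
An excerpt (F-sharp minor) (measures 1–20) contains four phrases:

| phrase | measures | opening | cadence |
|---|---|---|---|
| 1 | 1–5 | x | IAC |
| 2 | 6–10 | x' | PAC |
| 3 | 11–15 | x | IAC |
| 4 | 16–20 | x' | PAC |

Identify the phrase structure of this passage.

The cadence pattern IAC–PAC–IAC–PAC is weak–strong twice, and phrases 3–4 restate phrases 1–2: a period heard twice, not a double period (which would end weakly at phrase 2).

repeated period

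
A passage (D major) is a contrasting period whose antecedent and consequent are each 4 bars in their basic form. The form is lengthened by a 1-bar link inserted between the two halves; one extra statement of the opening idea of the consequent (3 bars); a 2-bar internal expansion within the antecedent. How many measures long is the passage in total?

14 measures

Basic contrasting period: 4 + 4 = 8 bars.
8 (basic form) + 1 (link) + 3 (extra statement) + 2 (internal expansion) = 14.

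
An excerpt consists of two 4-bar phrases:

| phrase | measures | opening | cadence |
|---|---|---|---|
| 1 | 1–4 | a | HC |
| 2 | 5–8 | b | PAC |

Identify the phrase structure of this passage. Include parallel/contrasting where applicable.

contrasting period

Phrase 1 ends with a half cadence (weaker) and phrase 2 with a perfect authentic cadence (stronger): antecedent + consequent = a period.
The two phrases open with different material (a / b), so the period is contrasting.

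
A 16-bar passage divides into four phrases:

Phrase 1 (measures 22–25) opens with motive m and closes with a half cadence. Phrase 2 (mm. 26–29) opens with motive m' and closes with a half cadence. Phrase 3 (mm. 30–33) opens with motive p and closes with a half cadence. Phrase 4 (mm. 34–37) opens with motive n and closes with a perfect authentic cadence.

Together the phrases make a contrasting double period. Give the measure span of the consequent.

measures 30–37

In a double period the first pair of phrases (ending half cadence) is the large antecedent and the second pair (ending perfect authentic cadence) is the large consequent; the consequent is measures 30–37.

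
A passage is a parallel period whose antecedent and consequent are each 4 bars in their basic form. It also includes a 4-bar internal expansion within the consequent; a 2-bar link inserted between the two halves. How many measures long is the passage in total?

Basic parallel period: 4 + 4 = 8 bars.
8 (basic form) + 4 (internal expansion) + 2 (link) = 14.

14 measures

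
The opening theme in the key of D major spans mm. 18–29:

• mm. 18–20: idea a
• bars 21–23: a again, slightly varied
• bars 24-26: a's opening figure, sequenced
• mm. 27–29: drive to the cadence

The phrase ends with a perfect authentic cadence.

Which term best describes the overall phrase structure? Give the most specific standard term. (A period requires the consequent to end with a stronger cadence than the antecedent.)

sentence

Basic idea (bars 18-20) + its repetition (mm. 21-23) form the presentation; fragmentation and cadence (measures 24-29) form the continuation — the 12-bar whole is a sentence.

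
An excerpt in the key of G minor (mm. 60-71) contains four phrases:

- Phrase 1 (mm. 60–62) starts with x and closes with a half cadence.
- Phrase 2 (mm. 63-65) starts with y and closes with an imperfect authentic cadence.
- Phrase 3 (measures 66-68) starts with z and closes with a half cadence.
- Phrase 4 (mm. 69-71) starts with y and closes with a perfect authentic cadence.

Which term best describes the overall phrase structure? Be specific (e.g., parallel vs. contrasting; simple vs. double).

Four phrases in two halves: the first half (measures 60–65) ends with an imperfect authentic cadence, the second (measures 66-71) with a perfect authentic cadence — a large antecedent–consequent pair, i.e. a double period.
Phrase 3 begins with different material from phrase 1, making it contrasting.

contrasting double period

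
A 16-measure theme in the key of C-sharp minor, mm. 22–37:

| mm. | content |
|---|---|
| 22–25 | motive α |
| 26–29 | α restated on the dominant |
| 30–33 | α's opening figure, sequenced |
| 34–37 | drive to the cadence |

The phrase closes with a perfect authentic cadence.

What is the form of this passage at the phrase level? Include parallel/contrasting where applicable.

Basic idea (bars 22–25) + its repetition (mm. 26-29) form the presentation; fragmentation and cadence (measures 30–37) form the continuation — the 16-bar whole is a sentence.

sentence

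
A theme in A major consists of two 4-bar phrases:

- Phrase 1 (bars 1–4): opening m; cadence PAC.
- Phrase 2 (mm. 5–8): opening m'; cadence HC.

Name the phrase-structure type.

phrase group

The second phrase closes with a half cadence, which is not stronger than the first phrase's perfect authentic cadence; without a weak→strong cadential pair there is no antecedent–consequent relationship, so this is a phrase group rather than a period.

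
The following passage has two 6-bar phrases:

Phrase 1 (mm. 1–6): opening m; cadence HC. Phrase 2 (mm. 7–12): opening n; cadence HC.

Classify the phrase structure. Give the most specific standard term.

The second phrase closes with a half cadence, which is not stronger than the first phrase's half cadence; without a weak→strong cadential pair there is no antecedent–consequent relationship, so this is a phrase group rather than a period.

phrase group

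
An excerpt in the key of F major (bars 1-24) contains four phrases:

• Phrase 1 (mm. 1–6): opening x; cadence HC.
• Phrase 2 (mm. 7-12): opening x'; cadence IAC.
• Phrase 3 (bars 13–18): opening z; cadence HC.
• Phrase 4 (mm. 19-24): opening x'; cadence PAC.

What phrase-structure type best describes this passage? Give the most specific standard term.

Four phrases in two halves: the first half (measures 1–12) ends with an imperfect authentic cadence, the second (bars 13–24) with a perfect authentic cadence — a large antecedent–consequent pair, i.e. a double period.
Phrase 3 begins with different material from phrase 1, making it contrasting.

contrasting double period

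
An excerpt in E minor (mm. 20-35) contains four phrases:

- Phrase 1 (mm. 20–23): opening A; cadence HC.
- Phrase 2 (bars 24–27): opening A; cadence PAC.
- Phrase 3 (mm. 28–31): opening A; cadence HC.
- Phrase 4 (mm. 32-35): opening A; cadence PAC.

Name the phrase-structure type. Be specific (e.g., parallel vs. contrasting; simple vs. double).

repeated period

The cadence pattern HC–PAC–HC–PAC is weak–strong twice, and phrases 3–4 restate phrases 1–2: a period heard twice, not a double period (which would end weakly at phrase 2).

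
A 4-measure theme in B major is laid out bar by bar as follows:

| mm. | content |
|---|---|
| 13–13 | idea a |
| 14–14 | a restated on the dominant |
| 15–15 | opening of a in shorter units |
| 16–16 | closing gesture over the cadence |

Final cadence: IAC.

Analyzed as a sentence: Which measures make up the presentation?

measures 13–14

The presentation of a sentence is the basic idea (measure 13) plus its repetition (m. 14); the presentation is therefore bars 13–14.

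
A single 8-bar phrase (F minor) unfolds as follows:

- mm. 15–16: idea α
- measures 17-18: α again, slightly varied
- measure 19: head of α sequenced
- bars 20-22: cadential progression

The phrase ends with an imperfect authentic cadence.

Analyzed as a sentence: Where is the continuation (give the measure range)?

measures 19–22

After the presentation (mm. 15–18), the continuation covers the fragmentation through the cadence: measures 19–22.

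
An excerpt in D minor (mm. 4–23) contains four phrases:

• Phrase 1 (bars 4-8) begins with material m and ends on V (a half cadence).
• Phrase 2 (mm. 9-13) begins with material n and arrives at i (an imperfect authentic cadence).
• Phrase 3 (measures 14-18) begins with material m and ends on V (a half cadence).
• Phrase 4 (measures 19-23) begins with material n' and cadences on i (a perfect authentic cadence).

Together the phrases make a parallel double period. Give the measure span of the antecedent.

measures 4–13

In a double period the first pair of phrases (ending imperfect authentic cadence) is the large antecedent and the second pair (ending perfect authentic cadence) is the large consequent; the antecedent is measures 4–13.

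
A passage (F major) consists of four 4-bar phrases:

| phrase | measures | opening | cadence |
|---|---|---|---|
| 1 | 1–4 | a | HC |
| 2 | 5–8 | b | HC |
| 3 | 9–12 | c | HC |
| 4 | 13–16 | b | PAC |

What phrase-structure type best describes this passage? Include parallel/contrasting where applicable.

contrasting double period

Four phrases in two halves: the first half (bars 1–8) ends with a half cadence, the second (measures 9–16) with a perfect authentic cadence — a large antecedent–consequent pair, i.e. a double period.
Phrase 3 begins with different material from phrase 1, making it contrasting.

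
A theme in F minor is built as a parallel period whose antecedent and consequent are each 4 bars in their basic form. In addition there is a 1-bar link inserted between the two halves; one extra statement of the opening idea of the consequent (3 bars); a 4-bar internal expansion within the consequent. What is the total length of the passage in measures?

16 measures

Basic parallel period: 4 + 4 = 8 bars.
8 (basic form) + 1 (link) + 3 (extra statement) + 4 (internal expansion) = 16.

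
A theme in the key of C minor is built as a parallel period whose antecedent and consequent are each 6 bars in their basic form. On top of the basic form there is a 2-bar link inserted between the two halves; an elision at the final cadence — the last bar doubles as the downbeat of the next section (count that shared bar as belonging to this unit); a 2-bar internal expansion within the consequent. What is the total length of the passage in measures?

Basic parallel period: 6 + 6 = 12 bars.
12 (basic form) + 2 (link) + 2 (internal expansion) = 16.
The elision shares a bar with the next section but does not change this unit's count.

16 measures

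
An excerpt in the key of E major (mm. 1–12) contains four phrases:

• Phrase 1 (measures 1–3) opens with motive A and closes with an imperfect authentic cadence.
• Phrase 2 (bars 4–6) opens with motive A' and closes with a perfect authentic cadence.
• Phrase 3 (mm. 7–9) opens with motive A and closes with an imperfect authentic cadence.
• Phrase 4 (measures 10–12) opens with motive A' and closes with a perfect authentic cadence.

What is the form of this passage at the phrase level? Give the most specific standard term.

The cadence pattern IAC–PAC–IAC–PAC is weak–strong twice, and phrases 3–4 restate phrases 1–2: a period heard twice, not a double period (which would end weakly at phrase 2).

repeated period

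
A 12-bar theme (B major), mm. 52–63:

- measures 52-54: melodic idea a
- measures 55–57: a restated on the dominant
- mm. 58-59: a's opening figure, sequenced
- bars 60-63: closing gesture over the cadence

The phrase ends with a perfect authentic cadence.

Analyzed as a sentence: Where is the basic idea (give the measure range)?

The presentation of a sentence is the basic idea (bars 52–54) plus its repetition (measures 55–57); the basic idea is therefore measures 52–54.

measures 52–54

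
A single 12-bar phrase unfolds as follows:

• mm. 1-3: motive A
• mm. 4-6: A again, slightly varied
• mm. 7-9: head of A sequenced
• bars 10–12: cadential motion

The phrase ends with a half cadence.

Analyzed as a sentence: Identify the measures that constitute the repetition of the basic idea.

The presentation of a sentence is the basic idea (measures 1–3) plus its repetition (mm. 4-6); the repetition of the basic idea is therefore mm. 4–6.

measures 4–6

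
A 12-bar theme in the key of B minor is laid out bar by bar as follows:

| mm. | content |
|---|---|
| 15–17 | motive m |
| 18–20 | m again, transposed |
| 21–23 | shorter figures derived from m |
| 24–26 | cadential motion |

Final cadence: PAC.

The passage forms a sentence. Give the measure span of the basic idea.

The presentation of a sentence is the basic idea (measures 15–17) plus its repetition (mm. 18–20); the basic idea is therefore mm. 15–17.

measures 15–17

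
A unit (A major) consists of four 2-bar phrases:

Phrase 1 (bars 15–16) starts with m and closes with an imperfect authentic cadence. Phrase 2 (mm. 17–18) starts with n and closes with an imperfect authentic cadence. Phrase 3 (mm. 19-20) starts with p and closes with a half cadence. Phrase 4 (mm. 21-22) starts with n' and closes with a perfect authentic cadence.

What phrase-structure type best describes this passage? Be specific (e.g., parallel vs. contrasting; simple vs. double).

Four phrases in two halves: the first half (bars 15-18) ends with an imperfect authentic cadence, the second (mm. 19-22) with a perfect authentic cadence — a large antecedent–consequent pair, i.e. a double period.
Phrase 3 begins with different material from phrase 1, making it contrasting.

contrasting double period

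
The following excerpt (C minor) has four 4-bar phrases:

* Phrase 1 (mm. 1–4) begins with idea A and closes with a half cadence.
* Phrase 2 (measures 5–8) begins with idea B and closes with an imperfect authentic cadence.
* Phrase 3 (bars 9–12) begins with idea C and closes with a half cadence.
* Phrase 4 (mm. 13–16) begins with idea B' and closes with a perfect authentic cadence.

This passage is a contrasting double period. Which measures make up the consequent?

measures 9–16

In a double period the four phrases pair into a large antecedent (phrases 1–2, ending imperfect authentic cadence) and a large consequent (phrases 3–4, ending perfect authentic cadence). The consequent spans measures 9–16.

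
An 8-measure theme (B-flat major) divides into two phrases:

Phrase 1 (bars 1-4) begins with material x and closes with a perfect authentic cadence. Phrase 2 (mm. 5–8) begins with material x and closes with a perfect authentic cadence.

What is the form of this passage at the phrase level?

repeated phrase

Both phrases have the same opening (x) and the same cadence (perfect authentic cadence): the second is a restatement, not a consequent, so this is a repeated phrase rather than a period.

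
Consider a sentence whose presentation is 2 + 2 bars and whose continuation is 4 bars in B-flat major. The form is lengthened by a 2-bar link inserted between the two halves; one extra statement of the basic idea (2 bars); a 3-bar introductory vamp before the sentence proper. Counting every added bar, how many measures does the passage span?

Basic sentence: 2 + 2 + 4 = 8 bars.
8 (basic form) + 2 (link) + 2 (extra statement) + 3 (introduction) = 15.

15 measures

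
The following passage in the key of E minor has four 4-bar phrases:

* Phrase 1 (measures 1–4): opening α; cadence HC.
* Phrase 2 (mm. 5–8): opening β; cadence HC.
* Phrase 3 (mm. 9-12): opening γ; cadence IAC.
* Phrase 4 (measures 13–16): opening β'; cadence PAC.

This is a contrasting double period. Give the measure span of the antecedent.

measures 1–8

In a double period the first pair of phrases (ending half cadence) is the large antecedent and the second pair (ending perfect authentic cadence) is the large consequent; the antecedent is measures 1–8.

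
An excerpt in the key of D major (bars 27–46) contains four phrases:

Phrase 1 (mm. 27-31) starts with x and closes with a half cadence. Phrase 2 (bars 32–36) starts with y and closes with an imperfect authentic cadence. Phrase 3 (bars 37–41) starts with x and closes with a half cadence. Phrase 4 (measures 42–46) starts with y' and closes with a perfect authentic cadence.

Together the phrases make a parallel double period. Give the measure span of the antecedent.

In a double period the first pair of phrases (ending imperfect authentic cadence) is the large antecedent and the second pair (ending perfect authentic cadence) is the large consequent; the antecedent is measures 27–36.

measures 27–36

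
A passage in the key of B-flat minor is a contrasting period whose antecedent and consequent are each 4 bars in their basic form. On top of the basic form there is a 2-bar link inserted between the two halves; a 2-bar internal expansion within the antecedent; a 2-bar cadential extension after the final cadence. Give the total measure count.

Basic contrasting period: 4 + 4 = 8 bars.
8 (basic form) + 2 (link) + 2 (internal expansion) + 2 (cadential extension) = 14.

14 measures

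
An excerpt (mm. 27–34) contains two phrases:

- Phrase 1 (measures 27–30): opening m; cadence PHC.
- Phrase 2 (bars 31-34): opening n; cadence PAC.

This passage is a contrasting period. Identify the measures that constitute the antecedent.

The antecedent is the phrase ending with the weaker cadence (Phrygian half cadence, phrase 1) and the consequent the one ending more conclusively (perfect authentic cadence, phrase 2); the antecedent is measures 27–30.

measures 27–30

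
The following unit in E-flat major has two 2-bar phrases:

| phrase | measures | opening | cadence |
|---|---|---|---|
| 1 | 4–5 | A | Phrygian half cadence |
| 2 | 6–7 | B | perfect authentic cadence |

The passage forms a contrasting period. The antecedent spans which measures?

measures 4–5

The antecedent is the phrase ending with the weaker cadence (Phrygian half cadence, phrase 1) and the consequent the one ending more conclusively (perfect authentic cadence, phrase 2); the antecedent is mm. 4-5.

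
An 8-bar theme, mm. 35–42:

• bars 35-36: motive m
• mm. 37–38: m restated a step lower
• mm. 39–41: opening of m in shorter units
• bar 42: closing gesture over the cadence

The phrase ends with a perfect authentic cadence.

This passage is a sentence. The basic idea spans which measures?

measures 35–36

The presentation of a sentence is the basic idea (measures 35-36) plus its repetition (bars 37-38); the basic idea is therefore measures 35–36.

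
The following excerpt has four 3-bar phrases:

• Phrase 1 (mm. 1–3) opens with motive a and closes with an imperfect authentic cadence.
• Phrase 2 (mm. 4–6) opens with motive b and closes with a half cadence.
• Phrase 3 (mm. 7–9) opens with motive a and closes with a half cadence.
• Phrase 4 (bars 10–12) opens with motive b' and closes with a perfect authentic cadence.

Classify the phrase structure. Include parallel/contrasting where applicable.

parallel double period

Four phrases in two halves: the first half (mm. 1-6) ends with a half cadence, the second (mm. 7-12) with a perfect authentic cadence — a large antecedent–consequent pair, i.e. a double period.
Phrase 3 begins with the same material as phrase 1, making it parallel.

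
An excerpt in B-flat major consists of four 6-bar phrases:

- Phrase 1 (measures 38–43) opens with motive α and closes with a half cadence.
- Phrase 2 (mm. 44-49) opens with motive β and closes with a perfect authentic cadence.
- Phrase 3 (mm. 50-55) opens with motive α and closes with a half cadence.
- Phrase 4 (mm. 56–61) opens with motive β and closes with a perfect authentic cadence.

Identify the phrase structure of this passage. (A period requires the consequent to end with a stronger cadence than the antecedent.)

The cadence pattern HC–PAC–HC–PAC is weak–strong twice, and phrases 3–4 restate phrases 1–2: a period heard twice, not a double period (which would end weakly at phrase 2).

repeated period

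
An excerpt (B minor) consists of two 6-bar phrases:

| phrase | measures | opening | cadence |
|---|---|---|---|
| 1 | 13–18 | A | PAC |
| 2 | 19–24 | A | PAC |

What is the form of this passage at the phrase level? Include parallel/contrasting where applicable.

Both phrases have the same opening (A) and the same cadence (perfect authentic cadence): the second is a restatement, not a consequent, so this is a repeated phrase rather than a period.

repeated phrase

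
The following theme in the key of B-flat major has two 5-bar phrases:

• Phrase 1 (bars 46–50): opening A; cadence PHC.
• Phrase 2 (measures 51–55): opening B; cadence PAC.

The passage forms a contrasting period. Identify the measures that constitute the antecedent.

The antecedent is the phrase ending with the weaker cadence (Phrygian half cadence, phrase 1) and the consequent the one ending more conclusively (perfect authentic cadence, phrase 2); the antecedent is mm. 46–50.

measures 46–50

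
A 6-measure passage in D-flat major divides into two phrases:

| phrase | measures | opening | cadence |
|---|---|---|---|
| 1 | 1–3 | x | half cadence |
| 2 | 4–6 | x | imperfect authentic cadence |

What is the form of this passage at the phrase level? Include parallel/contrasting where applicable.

Phrase 1 ends with a half cadence (weaker) and phrase 2 with an imperfect authentic cadence (stronger): antecedent + consequent = a period.
The two phrases open with the same material (x / x), so the period is parallel.

parallel period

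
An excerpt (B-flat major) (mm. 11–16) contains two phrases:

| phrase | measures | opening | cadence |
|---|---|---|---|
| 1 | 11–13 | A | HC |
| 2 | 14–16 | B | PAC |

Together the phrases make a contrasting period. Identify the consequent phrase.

The phrase ending with the weaker cadence (half cadence) is the antecedent; the one ending more conclusively (perfect authentic cadence) is the consequent. The consequent is phrase 2.

phrase 2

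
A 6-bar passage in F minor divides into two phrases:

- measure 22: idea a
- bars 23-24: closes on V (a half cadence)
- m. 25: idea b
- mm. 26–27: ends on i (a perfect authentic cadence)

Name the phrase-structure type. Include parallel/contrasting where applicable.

Phrase 1 ends with a half cadence (weaker) and phrase 2 with a perfect authentic cadence (stronger): antecedent + consequent = a period.
The two phrases open with different material (a / b), so the period is contrasting.

contrasting period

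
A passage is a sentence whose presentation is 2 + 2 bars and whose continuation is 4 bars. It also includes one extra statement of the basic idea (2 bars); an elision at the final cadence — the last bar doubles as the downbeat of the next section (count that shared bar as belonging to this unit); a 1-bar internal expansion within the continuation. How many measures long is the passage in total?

Basic sentence: 2 + 2 + 4 = 8 bars.
8 (basic form) + 2 (extra statement) + 1 (internal expansion) = 11.
The elision shares a bar with the next section but does not change this unit's count.

11 measures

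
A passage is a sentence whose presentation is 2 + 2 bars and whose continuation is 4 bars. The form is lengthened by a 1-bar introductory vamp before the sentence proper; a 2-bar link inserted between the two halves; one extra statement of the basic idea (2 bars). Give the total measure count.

Basic sentence: 2 + 2 + 4 = 8 bars.
8 (basic form) + 1 (introduction) + 2 (link) + 2 (extra statement) = 13.

13 measures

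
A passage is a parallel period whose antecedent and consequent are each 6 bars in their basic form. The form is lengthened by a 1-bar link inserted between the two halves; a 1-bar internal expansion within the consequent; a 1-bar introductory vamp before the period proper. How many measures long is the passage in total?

15 measures

Basic parallel period: 6 + 6 = 12 bars.
12 (basic form) + 1 (link) + 1 (internal expansion) + 1 (introduction) = 15.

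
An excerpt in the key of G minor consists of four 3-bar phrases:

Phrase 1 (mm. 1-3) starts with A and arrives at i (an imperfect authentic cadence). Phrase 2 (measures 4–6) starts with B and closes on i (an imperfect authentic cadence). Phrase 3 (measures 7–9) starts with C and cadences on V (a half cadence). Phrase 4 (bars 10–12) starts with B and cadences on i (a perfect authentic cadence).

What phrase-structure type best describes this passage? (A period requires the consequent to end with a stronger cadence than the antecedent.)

contrasting double period

Four phrases in two halves: the first half (bars 1-6) ends with an imperfect authentic cadence, the second (mm. 7–12) with a perfect authentic cadence — a large antecedent–consequent pair, i.e. a double period.
Phrase 3 begins with different material from phrase 1, making it contrasting.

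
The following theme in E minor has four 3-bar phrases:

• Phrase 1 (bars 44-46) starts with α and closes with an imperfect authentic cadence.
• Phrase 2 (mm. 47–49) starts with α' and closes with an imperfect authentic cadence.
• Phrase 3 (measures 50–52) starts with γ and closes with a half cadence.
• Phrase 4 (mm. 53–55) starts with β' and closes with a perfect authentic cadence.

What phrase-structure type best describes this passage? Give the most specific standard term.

contrasting double period

Four phrases in two halves: the first half (bars 44-49) ends with an imperfect authentic cadence, the second (bars 50–55) with a perfect authentic cadence — a large antecedent–consequent pair, i.e. a double period.
Phrase 3 begins with different material from phrase 1, making it contrasting.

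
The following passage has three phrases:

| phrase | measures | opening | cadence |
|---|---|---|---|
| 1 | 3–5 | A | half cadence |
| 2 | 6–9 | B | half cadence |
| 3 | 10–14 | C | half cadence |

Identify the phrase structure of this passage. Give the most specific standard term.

phrase group

The final phrase closes with a half cadence, which is not stronger than the preceding half cadence; the 3 phrases lack an overall antecedent–consequent design and so form a phrase group.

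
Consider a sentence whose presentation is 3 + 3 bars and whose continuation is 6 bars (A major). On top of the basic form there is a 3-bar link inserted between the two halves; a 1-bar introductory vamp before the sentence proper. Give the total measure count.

16 measures

Basic sentence: 3 + 3 + 6 = 12 bars.
12 (basic form) + 3 (link) + 1 (introduction) = 16.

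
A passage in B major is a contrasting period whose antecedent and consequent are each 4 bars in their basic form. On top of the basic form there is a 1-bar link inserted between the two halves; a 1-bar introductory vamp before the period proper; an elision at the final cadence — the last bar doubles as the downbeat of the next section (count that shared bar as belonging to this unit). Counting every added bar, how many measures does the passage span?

10 measures

Basic contrasting period: 4 + 4 = 8 bars.
8 (basic form) + 1 (link) + 1 (introduction) = 10.
The elision shares a bar with the next section but does not change this unit's count.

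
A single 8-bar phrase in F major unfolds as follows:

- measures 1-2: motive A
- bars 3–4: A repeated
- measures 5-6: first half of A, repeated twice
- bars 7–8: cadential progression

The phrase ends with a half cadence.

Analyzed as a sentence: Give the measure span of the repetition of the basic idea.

measures 3–4

The presentation of a sentence is the basic idea (mm. 1-2) plus its repetition (mm. 3–4); the repetition of the basic idea is therefore measures 3–4.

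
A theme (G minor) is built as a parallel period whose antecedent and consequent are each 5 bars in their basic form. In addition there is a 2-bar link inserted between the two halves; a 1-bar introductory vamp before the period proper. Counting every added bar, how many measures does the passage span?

Basic parallel period: 5 + 5 = 10 bars.
10 (basic form) + 2 (link) + 1 (introduction) = 13.

13 measures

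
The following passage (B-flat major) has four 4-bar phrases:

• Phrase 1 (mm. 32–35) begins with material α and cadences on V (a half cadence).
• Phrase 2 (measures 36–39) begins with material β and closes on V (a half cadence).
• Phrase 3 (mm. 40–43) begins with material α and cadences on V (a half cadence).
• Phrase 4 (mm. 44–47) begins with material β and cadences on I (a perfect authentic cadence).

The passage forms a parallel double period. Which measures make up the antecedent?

In a double period the four phrases pair into a large antecedent (phrases 1–2, ending half cadence) and a large consequent (phrases 3–4, ending perfect authentic cadence). The antecedent spans bars 32-39.

measures 32–39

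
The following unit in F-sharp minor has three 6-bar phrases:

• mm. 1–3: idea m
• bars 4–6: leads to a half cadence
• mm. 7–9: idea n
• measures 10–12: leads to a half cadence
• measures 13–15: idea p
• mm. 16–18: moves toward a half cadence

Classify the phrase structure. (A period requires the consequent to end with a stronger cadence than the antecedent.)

phrase group

The final phrase closes with a half cadence, which is not stronger than the preceding half cadence; the 3 phrases lack an overall antecedent–consequent design and so form a phrase group.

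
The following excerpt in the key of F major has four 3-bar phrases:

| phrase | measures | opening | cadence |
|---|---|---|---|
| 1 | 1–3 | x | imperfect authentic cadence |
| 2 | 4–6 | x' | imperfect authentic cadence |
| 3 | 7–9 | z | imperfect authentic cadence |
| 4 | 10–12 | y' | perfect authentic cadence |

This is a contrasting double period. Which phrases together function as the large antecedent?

In a double period the first pair of phrases (ending imperfect authentic cadence) is the large antecedent and the second pair (ending perfect authentic cadence) is the large consequent; the antecedent is phrases 1 and 2.

phrases 1 and 2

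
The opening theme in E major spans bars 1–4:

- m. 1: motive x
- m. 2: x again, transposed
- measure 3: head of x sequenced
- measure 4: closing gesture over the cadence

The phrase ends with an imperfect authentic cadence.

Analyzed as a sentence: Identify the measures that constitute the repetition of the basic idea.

measures 2–2

The presentation of a sentence is the basic idea (measure 1) plus its repetition (bar 2); the repetition of the basic idea is therefore measure 2.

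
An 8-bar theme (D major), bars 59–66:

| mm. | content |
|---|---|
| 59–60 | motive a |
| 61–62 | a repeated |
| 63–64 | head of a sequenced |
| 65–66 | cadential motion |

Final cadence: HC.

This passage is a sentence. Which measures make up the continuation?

After the presentation (bars 59-62), the continuation covers the fragmentation through the cadence: measures 63-66.

measures 63–66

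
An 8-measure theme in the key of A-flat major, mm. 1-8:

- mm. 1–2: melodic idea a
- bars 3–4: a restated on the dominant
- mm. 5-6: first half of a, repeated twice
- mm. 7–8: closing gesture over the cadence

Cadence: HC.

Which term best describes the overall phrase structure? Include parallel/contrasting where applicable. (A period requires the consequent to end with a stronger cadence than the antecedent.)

sentence

Basic idea (measures 1–2) + its repetition (measures 3-4) form the presentation; fragmentation and cadence (bars 5-8) form the continuation — the 8-bar whole is a sentence.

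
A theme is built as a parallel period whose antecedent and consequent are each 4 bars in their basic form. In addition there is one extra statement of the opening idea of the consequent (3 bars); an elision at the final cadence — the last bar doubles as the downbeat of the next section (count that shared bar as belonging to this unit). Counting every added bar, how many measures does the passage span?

11 measures

Basic parallel period: 4 + 4 = 8 bars.
8 (basic form) + 3 (extra statement) = 11.
The elision shares a bar with the next section but does not change this unit's count.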